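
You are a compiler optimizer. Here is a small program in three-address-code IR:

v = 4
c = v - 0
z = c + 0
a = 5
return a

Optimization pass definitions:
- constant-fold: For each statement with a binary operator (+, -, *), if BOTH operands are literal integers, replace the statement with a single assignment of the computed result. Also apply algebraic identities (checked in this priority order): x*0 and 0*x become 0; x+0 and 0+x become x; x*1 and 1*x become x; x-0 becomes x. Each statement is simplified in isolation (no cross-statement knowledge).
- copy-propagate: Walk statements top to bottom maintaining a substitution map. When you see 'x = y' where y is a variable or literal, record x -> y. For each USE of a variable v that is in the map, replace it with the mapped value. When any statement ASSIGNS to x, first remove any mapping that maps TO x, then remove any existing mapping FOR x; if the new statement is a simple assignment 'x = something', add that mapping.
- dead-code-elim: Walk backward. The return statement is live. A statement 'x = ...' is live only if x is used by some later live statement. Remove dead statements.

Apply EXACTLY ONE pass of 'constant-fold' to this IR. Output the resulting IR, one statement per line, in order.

Applying constant-fold statement-by-statement:
  [1] v = 4  (unchanged)
  [2] c = v - 0  -> c = v
  [3] z = c + 0  -> z = c
  [4] a = 5  (unchanged)
  [5] return a  (unchanged)
Result (5 stmts):
  v = 4
  c = v
  z = c
  a = 5
  return a

Answer: v = 4
c = v
z = c
a = 5
return a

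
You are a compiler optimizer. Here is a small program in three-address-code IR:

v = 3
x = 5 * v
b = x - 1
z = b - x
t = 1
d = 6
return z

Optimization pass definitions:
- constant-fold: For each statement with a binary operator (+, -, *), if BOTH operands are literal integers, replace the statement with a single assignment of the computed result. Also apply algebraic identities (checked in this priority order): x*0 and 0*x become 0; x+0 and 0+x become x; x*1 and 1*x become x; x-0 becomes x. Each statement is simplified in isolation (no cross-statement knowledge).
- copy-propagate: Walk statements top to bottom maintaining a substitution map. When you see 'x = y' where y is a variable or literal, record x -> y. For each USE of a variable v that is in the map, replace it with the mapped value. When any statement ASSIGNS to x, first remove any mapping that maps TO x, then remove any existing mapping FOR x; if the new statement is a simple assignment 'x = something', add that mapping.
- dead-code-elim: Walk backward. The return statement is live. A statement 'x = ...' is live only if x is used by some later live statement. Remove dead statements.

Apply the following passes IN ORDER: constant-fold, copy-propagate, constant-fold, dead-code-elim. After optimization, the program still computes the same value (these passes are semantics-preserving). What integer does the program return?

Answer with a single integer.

Initial IR:
  v = 3
  x = 5 * v
  b = x - 1
  z = b - x
  t = 1
  d = 6
  return z
After constant-fold (7 stmts):
  v = 3
  x = 5 * v
  b = x - 1
  z = b - x
  t = 1
  d = 6
  return z
After copy-propagate (7 stmts):
  v = 3
  x = 5 * 3
  b = x - 1
  z = b - x
  t = 1
  d = 6
  return z
After constant-fold (7 stmts):
  v = 3
  x = 15
  b = x - 1
  z = b - x
  t = 1
  d = 6
  return z
After dead-code-elim (4 stmts):
  x = 15
  b = x - 1
  z = b - x
  return z
Evaluate:
  v = 3  =>  v = 3
  x = 5 * v  =>  x = 15
  b = x - 1  =>  b = 14
  z = b - x  =>  z = -1
  t = 1  =>  t = 1
  d = 6  =>  d = 6
  return z = -1

Answer: -1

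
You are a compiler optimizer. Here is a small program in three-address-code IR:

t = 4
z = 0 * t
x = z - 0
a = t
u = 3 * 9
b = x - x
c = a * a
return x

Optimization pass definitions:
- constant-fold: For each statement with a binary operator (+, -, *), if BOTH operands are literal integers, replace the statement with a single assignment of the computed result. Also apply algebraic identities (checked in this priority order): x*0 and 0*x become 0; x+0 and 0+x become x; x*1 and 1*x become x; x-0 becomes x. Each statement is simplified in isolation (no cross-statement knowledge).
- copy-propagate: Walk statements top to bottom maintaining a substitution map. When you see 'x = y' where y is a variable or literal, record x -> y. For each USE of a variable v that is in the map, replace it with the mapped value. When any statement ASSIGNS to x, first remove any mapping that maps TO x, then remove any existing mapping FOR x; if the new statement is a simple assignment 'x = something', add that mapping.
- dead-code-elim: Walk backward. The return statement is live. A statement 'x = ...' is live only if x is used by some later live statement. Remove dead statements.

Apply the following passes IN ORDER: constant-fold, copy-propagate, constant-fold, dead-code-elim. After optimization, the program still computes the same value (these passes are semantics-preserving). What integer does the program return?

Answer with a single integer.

Initial IR:
  t = 4
  z = 0 * t
  x = z - 0
  a = t
  u = 3 * 9
  b = x - x
  c = a * a
  return x
After constant-fold (8 stmts):
  t = 4
  z = 0
  x = z
  a = t
  u = 27
  b = x - x
  c = a * a
  return x
After copy-propagate (8 stmts):
  t = 4
  z = 0
  x = 0
  a = 4
  u = 27
  b = 0 - 0
  c = 4 * 4
  return 0
After constant-fold (8 stmts):
  t = 4
  z = 0
  x = 0
  a = 4
  u = 27
  b = 0
  c = 16
  return 0
After dead-code-elim (1 stmts):
  return 0
Evaluate:
  t = 4  =>  t = 4
  z = 0 * t  =>  z = 0
  x = z - 0  =>  x = 0
  a = t  =>  a = 4
  u = 3 * 9  =>  u = 27
  b = x - x  =>  b = 0
  c = a * a  =>  c = 16
  return x = 0

Answer: 0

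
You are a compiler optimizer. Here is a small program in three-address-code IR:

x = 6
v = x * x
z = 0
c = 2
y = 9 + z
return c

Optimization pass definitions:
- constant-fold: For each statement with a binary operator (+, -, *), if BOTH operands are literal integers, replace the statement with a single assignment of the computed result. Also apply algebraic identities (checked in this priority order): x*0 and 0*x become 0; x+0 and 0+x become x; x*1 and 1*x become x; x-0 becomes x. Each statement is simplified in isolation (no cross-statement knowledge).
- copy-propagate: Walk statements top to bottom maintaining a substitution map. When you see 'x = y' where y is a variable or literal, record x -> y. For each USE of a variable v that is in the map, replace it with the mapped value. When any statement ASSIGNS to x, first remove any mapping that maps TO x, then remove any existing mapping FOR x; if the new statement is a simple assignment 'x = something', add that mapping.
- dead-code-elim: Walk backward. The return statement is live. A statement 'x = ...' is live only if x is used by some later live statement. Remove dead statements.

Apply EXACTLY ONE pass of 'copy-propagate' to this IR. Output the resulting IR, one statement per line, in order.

Applying copy-propagate statement-by-statement:
  [1] x = 6  (unchanged)
  [2] v = x * x  -> v = 6 * 6
  [3] z = 0  (unchanged)
  [4] c = 2  (unchanged)
  [5] y = 9 + z  -> y = 9 + 0
  [6] return c  -> return 2
Result (6 stmts):
  x = 6
  v = 6 * 6
  z = 0
  c = 2
  y = 9 + 0
  return 2

Answer: x = 6
v = 6 * 6
z = 0
c = 2
y = 9 + 0
return 2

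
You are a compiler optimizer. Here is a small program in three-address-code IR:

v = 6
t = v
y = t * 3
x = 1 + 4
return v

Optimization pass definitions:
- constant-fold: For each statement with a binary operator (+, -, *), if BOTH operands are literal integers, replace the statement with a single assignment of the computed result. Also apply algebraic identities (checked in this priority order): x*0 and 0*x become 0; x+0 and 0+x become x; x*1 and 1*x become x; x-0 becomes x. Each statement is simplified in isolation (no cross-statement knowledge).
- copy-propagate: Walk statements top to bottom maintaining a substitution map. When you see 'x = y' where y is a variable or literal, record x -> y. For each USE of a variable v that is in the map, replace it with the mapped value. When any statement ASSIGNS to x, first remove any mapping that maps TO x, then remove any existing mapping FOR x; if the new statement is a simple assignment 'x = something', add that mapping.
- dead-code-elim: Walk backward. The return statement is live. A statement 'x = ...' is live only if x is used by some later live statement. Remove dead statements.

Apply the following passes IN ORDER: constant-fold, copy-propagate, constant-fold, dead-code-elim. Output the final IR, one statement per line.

Initial IR:
  v = 6
  t = v
  y = t * 3
  x = 1 + 4
  return v
After constant-fold (5 stmts):
  v = 6
  t = v
  y = t * 3
  x = 5
  return v
After copy-propagate (5 stmts):
  v = 6
  t = 6
  y = 6 * 3
  x = 5
  return 6
After constant-fold (5 stmts):
  v = 6
  t = 6
  y = 18
  x = 5
  return 6
After dead-code-elim (1 stmts):
  return 6

Answer: return 6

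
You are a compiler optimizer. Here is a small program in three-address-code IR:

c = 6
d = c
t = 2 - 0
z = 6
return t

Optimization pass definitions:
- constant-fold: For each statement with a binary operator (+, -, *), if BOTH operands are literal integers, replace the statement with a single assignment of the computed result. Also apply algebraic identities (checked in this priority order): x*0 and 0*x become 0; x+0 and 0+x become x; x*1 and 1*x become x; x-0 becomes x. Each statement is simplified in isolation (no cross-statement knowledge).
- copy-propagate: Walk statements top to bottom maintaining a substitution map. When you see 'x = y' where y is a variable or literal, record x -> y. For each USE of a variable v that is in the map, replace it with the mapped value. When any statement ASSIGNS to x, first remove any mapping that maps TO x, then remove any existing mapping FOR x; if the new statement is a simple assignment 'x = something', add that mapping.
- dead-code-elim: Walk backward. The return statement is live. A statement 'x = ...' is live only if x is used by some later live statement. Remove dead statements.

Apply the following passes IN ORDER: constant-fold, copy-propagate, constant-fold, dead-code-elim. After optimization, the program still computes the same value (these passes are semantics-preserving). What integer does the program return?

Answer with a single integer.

Initial IR:
  c = 6
  d = c
  t = 2 - 0
  z = 6
  return t
After constant-fold (5 stmts):
  c = 6
  d = c
  t = 2
  z = 6
  return t
After copy-propagate (5 stmts):
  c = 6
  d = 6
  t = 2
  z = 6
  return 2
After constant-fold (5 stmts):
  c = 6
  d = 6
  t = 2
  z = 6
  return 2
After dead-code-elim (1 stmts):
  return 2
Evaluate:
  c = 6  =>  c = 6
  d = c  =>  d = 6
  t = 2 - 0  =>  t = 2
  z = 6  =>  z = 6
  return t = 2

Answer: 2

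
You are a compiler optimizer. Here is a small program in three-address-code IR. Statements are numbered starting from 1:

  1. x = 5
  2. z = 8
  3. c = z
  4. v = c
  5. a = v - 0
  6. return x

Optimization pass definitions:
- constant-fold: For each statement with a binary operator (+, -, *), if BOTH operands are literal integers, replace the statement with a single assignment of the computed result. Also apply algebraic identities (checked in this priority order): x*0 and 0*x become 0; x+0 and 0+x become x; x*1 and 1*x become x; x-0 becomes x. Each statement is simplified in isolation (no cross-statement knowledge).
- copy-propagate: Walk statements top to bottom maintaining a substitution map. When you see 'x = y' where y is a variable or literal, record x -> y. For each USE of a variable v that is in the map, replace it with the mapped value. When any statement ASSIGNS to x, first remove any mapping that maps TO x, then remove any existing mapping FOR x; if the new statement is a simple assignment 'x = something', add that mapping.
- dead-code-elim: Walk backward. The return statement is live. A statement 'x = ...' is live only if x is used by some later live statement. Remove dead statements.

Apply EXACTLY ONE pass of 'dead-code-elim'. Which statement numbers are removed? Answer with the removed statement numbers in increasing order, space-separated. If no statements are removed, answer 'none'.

Backward liveness scan:
Stmt 1 'x = 5': KEEP (x is live); live-in = []
Stmt 2 'z = 8': DEAD (z not in live set ['x'])
Stmt 3 'c = z': DEAD (c not in live set ['x'])
Stmt 4 'v = c': DEAD (v not in live set ['x'])
Stmt 5 'a = v - 0': DEAD (a not in live set ['x'])
Stmt 6 'return x': KEEP (return); live-in = ['x']
Removed statement numbers: [2, 3, 4, 5]
Surviving IR:
  x = 5
  return x

Answer: 2 3 4 5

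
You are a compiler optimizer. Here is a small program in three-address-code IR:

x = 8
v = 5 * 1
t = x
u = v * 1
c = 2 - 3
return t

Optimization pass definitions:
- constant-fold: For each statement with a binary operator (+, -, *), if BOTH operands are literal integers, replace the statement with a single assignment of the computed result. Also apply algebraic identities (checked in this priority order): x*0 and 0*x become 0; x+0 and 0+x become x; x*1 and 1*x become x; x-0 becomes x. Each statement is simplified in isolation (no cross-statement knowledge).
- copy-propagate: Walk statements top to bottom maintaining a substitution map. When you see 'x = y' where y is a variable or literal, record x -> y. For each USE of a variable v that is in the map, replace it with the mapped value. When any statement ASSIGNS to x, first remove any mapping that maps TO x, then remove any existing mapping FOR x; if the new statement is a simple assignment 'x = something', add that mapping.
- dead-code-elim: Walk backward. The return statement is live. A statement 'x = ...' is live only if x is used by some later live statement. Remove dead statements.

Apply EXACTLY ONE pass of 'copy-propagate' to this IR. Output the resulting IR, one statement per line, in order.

Answer: x = 8
v = 5 * 1
t = 8
u = v * 1
c = 2 - 3
return 8

Derivation:
Applying copy-propagate statement-by-statement:
  [1] x = 8  (unchanged)
  [2] v = 5 * 1  (unchanged)
  [3] t = x  -> t = 8
  [4] u = v * 1  (unchanged)
  [5] c = 2 - 3  (unchanged)
  [6] return t  -> return 8
Result (6 stmts):
  x = 8
  v = 5 * 1
  t = 8
  u = v * 1
  c = 2 - 3
  return 8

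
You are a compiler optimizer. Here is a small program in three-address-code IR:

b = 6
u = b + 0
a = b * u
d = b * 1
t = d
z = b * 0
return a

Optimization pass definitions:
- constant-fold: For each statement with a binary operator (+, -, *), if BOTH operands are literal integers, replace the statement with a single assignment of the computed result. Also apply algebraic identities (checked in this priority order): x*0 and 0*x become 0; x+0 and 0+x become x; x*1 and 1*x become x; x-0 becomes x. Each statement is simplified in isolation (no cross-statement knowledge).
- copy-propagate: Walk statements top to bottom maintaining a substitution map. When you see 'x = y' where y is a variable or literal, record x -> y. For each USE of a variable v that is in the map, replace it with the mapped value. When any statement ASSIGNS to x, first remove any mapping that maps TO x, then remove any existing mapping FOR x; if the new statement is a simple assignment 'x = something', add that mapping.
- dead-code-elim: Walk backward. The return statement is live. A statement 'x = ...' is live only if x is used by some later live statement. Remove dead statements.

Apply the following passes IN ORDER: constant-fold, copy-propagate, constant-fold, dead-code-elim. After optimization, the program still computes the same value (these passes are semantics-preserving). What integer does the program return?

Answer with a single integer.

Answer: 36

Derivation:
Initial IR:
  b = 6
  u = b + 0
  a = b * u
  d = b * 1
  t = d
  z = b * 0
  return a
After constant-fold (7 stmts):
  b = 6
  u = b
  a = b * u
  d = b
  t = d
  z = 0
  return a
After copy-propagate (7 stmts):
  b = 6
  u = 6
  a = 6 * 6
  d = 6
  t = 6
  z = 0
  return a
After constant-fold (7 stmts):
  b = 6
  u = 6
  a = 36
  d = 6
  t = 6
  z = 0
  return a
After dead-code-elim (2 stmts):
  a = 36
  return a
Evaluate:
  b = 6  =>  b = 6
  u = b + 0  =>  u = 6
  a = b * u  =>  a = 36
  d = b * 1  =>  d = 6
  t = d  =>  t = 6
  z = b * 0  =>  z = 0
  return a = 36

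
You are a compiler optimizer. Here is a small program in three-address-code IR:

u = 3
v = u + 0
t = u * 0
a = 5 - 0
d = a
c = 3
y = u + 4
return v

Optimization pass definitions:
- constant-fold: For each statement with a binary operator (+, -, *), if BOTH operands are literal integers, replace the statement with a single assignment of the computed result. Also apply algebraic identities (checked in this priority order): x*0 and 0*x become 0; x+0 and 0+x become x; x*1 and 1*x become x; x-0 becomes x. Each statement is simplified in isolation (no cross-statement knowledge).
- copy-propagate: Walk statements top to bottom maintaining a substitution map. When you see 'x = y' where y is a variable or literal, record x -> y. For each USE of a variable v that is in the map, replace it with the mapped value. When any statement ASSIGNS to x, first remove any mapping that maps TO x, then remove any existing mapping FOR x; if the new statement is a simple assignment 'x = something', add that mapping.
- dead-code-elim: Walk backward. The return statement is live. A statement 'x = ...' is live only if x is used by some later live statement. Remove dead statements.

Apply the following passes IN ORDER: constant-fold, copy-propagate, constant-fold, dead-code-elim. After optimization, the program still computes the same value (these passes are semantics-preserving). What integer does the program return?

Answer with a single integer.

Answer: 3

Derivation:
Initial IR:
  u = 3
  v = u + 0
  t = u * 0
  a = 5 - 0
  d = a
  c = 3
  y = u + 4
  return v
After constant-fold (8 stmts):
  u = 3
  v = u
  t = 0
  a = 5
  d = a
  c = 3
  y = u + 4
  return v
After copy-propagate (8 stmts):
  u = 3
  v = 3
  t = 0
  a = 5
  d = 5
  c = 3
  y = 3 + 4
  return 3
After constant-fold (8 stmts):
  u = 3
  v = 3
  t = 0
  a = 5
  d = 5
  c = 3
  y = 7
  return 3
After dead-code-elim (1 stmts):
  return 3
Evaluate:
  u = 3  =>  u = 3
  v = u + 0  =>  v = 3
  t = u * 0  =>  t = 0
  a = 5 - 0  =>  a = 5
  d = a  =>  d = 5
  c = 3  =>  c = 3
  y = u + 4  =>  y = 7
  return v = 3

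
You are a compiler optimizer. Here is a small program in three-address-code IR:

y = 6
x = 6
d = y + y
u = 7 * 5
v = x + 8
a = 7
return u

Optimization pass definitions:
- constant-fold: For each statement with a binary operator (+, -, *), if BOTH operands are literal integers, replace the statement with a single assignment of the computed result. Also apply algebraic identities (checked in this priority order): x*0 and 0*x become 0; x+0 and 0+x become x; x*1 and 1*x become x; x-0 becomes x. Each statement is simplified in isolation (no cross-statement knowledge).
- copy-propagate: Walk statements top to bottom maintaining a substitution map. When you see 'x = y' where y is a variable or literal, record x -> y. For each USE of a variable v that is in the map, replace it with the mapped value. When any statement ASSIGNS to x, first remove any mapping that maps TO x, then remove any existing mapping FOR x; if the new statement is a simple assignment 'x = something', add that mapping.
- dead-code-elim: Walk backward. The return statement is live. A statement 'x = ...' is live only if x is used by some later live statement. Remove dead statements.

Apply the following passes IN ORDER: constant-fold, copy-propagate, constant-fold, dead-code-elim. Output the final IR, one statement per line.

Answer: return 35

Derivation:
Initial IR:
  y = 6
  x = 6
  d = y + y
  u = 7 * 5
  v = x + 8
  a = 7
  return u
After constant-fold (7 stmts):
  y = 6
  x = 6
  d = y + y
  u = 35
  v = x + 8
  a = 7
  return u
After copy-propagate (7 stmts):
  y = 6
  x = 6
  d = 6 + 6
  u = 35
  v = 6 + 8
  a = 7
  return 35
After constant-fold (7 stmts):
  y = 6
  x = 6
  d = 12
  u = 35
  v = 14
  a = 7
  return 35
After dead-code-elim (1 stmts):
  return 35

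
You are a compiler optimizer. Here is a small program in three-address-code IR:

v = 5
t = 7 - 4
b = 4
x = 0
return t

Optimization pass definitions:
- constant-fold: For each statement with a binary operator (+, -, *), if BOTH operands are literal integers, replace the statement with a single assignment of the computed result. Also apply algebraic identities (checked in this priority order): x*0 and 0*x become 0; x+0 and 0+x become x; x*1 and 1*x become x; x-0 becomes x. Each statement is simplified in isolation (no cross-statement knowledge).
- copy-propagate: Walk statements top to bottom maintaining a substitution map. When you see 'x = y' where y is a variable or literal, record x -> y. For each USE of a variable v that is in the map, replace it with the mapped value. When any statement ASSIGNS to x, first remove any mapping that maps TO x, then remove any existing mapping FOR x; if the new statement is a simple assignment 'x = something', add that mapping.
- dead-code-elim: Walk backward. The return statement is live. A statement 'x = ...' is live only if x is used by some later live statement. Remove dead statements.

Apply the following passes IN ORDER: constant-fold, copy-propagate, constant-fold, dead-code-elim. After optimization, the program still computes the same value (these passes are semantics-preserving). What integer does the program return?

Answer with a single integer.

Answer: 3

Derivation:
Initial IR:
  v = 5
  t = 7 - 4
  b = 4
  x = 0
  return t
After constant-fold (5 stmts):
  v = 5
  t = 3
  b = 4
  x = 0
  return t
After copy-propagate (5 stmts):
  v = 5
  t = 3
  b = 4
  x = 0
  return 3
After constant-fold (5 stmts):
  v = 5
  t = 3
  b = 4
  x = 0
  return 3
After dead-code-elim (1 stmts):
  return 3
Evaluate:
  v = 5  =>  v = 5
  t = 7 - 4  =>  t = 3
  b = 4  =>  b = 4
  x = 0  =>  x = 0
  return t = 3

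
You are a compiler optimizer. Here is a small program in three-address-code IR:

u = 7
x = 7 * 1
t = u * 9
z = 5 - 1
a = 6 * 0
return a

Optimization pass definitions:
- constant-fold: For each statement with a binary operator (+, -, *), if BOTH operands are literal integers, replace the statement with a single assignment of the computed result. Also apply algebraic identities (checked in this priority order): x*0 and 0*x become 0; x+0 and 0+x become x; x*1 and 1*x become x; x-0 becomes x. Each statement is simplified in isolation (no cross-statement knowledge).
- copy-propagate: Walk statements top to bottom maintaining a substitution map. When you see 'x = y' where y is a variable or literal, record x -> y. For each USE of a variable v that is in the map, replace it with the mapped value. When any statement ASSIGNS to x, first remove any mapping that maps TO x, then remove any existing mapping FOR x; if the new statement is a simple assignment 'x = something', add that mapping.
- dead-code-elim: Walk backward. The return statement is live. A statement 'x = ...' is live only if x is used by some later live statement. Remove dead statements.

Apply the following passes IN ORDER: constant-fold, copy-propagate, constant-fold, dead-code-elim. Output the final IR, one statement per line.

Initial IR:
  u = 7
  x = 7 * 1
  t = u * 9
  z = 5 - 1
  a = 6 * 0
  return a
After constant-fold (6 stmts):
  u = 7
  x = 7
  t = u * 9
  z = 4
  a = 0
  return a
After copy-propagate (6 stmts):
  u = 7
  x = 7
  t = 7 * 9
  z = 4
  a = 0
  return 0
After constant-fold (6 stmts):
  u = 7
  x = 7
  t = 63
  z = 4
  a = 0
  return 0
After dead-code-elim (1 stmts):
  return 0

Answer: return 0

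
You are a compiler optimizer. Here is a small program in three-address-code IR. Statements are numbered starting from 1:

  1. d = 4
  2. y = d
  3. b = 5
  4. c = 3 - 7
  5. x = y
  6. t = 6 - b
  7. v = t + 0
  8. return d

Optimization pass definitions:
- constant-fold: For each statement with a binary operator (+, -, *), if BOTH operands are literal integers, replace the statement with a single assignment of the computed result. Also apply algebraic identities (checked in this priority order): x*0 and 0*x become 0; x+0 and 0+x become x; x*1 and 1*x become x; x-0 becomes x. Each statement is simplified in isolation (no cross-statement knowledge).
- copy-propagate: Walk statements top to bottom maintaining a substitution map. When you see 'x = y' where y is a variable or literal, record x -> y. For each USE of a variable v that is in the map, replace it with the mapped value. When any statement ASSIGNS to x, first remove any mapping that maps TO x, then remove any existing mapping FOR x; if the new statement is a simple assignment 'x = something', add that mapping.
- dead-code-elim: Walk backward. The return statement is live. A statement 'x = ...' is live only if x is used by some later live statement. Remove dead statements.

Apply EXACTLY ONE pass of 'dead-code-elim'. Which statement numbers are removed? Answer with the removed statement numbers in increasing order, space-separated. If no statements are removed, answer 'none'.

Answer: 2 3 4 5 6 7

Derivation:
Backward liveness scan:
Stmt 1 'd = 4': KEEP (d is live); live-in = []
Stmt 2 'y = d': DEAD (y not in live set ['d'])
Stmt 3 'b = 5': DEAD (b not in live set ['d'])
Stmt 4 'c = 3 - 7': DEAD (c not in live set ['d'])
Stmt 5 'x = y': DEAD (x not in live set ['d'])
Stmt 6 't = 6 - b': DEAD (t not in live set ['d'])
Stmt 7 'v = t + 0': DEAD (v not in live set ['d'])
Stmt 8 'return d': KEEP (return); live-in = ['d']
Removed statement numbers: [2, 3, 4, 5, 6, 7]
Surviving IR:
  d = 4
  return d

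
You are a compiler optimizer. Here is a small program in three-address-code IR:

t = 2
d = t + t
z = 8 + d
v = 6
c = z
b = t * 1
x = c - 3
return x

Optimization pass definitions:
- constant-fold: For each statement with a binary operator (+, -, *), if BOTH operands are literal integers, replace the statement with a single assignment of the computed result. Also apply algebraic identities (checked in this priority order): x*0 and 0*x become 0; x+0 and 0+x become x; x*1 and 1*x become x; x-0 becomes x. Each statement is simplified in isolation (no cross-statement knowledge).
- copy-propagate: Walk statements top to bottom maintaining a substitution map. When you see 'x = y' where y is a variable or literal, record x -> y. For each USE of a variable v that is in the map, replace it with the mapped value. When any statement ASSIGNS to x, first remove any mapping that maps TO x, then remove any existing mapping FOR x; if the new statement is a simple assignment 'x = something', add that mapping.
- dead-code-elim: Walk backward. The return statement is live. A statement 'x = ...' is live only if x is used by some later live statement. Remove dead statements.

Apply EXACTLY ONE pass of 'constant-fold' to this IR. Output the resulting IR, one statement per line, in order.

Answer: t = 2
d = t + t
z = 8 + d
v = 6
c = z
b = t
x = c - 3
return x

Derivation:
Applying constant-fold statement-by-statement:
  [1] t = 2  (unchanged)
  [2] d = t + t  (unchanged)
  [3] z = 8 + d  (unchanged)
  [4] v = 6  (unchanged)
  [5] c = z  (unchanged)
  [6] b = t * 1  -> b = t
  [7] x = c - 3  (unchanged)
  [8] return x  (unchanged)
Result (8 stmts):
  t = 2
  d = t + t
  z = 8 + d
  v = 6
  c = z
  b = t
  x = c - 3
  return x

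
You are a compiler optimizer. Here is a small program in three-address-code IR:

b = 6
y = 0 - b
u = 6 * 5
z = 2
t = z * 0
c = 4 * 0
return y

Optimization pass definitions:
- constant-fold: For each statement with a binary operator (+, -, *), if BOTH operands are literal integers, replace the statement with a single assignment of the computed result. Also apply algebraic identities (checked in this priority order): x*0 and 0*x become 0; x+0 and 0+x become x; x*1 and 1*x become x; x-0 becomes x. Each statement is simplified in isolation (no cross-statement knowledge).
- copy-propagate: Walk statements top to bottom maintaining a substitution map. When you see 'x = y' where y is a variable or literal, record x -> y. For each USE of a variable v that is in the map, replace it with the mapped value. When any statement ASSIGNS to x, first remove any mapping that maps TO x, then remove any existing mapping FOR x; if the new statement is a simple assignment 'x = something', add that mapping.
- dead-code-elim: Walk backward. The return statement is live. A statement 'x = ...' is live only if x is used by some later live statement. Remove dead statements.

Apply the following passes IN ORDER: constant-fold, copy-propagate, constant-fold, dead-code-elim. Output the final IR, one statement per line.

Answer: y = -6
return y

Derivation:
Initial IR:
  b = 6
  y = 0 - b
  u = 6 * 5
  z = 2
  t = z * 0
  c = 4 * 0
  return y
After constant-fold (7 stmts):
  b = 6
  y = 0 - b
  u = 30
  z = 2
  t = 0
  c = 0
  return y
After copy-propagate (7 stmts):
  b = 6
  y = 0 - 6
  u = 30
  z = 2
  t = 0
  c = 0
  return y
After constant-fold (7 stmts):
  b = 6
  y = -6
  u = 30
  z = 2
  t = 0
  c = 0
  return y
After dead-code-elim (2 stmts):
  y = -6
  return y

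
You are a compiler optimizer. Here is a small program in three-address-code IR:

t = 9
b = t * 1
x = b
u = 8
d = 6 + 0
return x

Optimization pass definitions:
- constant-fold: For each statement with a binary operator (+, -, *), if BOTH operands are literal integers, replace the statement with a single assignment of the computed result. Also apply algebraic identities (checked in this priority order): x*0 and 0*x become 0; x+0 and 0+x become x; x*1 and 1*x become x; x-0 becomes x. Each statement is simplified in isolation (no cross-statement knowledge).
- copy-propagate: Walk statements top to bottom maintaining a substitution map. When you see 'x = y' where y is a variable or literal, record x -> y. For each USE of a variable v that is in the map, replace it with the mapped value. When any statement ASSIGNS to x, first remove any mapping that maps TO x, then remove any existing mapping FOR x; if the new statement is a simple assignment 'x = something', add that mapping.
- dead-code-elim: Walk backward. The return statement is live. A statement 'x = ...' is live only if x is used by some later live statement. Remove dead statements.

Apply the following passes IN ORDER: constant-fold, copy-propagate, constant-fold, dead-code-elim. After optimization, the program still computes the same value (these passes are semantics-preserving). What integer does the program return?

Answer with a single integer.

Initial IR:
  t = 9
  b = t * 1
  x = b
  u = 8
  d = 6 + 0
  return x
After constant-fold (6 stmts):
  t = 9
  b = t
  x = b
  u = 8
  d = 6
  return x
After copy-propagate (6 stmts):
  t = 9
  b = 9
  x = 9
  u = 8
  d = 6
  return 9
After constant-fold (6 stmts):
  t = 9
  b = 9
  x = 9
  u = 8
  d = 6
  return 9
After dead-code-elim (1 stmts):
  return 9
Evaluate:
  t = 9  =>  t = 9
  b = t * 1  =>  b = 9
  x = b  =>  x = 9
  u = 8  =>  u = 8
  d = 6 + 0  =>  d = 6
  return x = 9

Answer: 9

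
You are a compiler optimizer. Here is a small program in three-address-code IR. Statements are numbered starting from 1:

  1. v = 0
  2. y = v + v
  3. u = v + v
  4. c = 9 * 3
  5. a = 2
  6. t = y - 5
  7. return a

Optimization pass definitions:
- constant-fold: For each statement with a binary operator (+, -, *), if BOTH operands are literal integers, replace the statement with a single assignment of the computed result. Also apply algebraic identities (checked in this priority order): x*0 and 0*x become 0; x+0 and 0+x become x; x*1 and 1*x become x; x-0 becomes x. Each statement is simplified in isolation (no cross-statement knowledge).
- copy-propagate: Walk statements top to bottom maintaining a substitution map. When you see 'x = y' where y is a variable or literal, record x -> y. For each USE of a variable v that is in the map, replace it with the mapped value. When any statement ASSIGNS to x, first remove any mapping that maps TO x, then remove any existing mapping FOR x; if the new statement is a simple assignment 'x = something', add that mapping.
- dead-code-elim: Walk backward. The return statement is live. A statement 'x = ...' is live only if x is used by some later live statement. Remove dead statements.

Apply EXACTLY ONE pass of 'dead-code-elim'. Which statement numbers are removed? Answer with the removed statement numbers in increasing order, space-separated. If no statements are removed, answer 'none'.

Backward liveness scan:
Stmt 1 'v = 0': DEAD (v not in live set [])
Stmt 2 'y = v + v': DEAD (y not in live set [])
Stmt 3 'u = v + v': DEAD (u not in live set [])
Stmt 4 'c = 9 * 3': DEAD (c not in live set [])
Stmt 5 'a = 2': KEEP (a is live); live-in = []
Stmt 6 't = y - 5': DEAD (t not in live set ['a'])
Stmt 7 'return a': KEEP (return); live-in = ['a']
Removed statement numbers: [1, 2, 3, 4, 6]
Surviving IR:
  a = 2
  return a

Answer: 1 2 3 4 6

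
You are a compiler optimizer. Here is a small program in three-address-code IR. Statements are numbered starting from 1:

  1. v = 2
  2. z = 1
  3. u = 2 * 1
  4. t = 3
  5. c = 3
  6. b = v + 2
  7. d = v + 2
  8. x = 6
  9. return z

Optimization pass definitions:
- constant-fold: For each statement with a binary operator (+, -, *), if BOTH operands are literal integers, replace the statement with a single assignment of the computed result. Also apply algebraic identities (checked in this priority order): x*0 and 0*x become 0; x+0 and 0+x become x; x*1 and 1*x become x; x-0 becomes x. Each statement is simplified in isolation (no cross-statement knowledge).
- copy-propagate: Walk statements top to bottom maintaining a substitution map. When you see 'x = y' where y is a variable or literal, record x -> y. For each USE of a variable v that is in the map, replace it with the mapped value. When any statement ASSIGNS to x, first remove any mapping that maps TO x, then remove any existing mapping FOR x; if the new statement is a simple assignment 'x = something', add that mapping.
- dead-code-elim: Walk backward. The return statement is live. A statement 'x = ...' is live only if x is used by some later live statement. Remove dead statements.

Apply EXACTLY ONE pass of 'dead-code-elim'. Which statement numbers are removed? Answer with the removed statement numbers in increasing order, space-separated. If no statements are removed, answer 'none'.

Backward liveness scan:
Stmt 1 'v = 2': DEAD (v not in live set [])
Stmt 2 'z = 1': KEEP (z is live); live-in = []
Stmt 3 'u = 2 * 1': DEAD (u not in live set ['z'])
Stmt 4 't = 3': DEAD (t not in live set ['z'])
Stmt 5 'c = 3': DEAD (c not in live set ['z'])
Stmt 6 'b = v + 2': DEAD (b not in live set ['z'])
Stmt 7 'd = v + 2': DEAD (d not in live set ['z'])
Stmt 8 'x = 6': DEAD (x not in live set ['z'])
Stmt 9 'return z': KEEP (return); live-in = ['z']
Removed statement numbers: [1, 3, 4, 5, 6, 7, 8]
Surviving IR:
  z = 1
  return z

Answer: 1 3 4 5 6 7 8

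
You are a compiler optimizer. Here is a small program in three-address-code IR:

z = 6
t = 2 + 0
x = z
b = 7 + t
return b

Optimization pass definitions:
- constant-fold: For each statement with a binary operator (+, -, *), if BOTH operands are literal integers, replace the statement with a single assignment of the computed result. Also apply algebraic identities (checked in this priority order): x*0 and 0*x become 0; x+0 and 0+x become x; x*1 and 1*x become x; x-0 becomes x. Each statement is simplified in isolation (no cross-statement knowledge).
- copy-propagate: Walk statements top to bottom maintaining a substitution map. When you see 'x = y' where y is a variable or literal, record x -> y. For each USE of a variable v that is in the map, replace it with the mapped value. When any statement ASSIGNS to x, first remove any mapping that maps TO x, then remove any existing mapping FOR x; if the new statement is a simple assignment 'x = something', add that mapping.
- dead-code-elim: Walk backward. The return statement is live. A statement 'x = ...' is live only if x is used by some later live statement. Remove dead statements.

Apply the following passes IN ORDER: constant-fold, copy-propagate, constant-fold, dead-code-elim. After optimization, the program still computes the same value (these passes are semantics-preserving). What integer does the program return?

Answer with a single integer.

Initial IR:
  z = 6
  t = 2 + 0
  x = z
  b = 7 + t
  return b
After constant-fold (5 stmts):
  z = 6
  t = 2
  x = z
  b = 7 + t
  return b
After copy-propagate (5 stmts):
  z = 6
  t = 2
  x = 6
  b = 7 + 2
  return b
After constant-fold (5 stmts):
  z = 6
  t = 2
  x = 6
  b = 9
  return b
After dead-code-elim (2 stmts):
  b = 9
  return b
Evaluate:
  z = 6  =>  z = 6
  t = 2 + 0  =>  t = 2
  x = z  =>  x = 6
  b = 7 + t  =>  b = 9
  return b = 9

Answer: 9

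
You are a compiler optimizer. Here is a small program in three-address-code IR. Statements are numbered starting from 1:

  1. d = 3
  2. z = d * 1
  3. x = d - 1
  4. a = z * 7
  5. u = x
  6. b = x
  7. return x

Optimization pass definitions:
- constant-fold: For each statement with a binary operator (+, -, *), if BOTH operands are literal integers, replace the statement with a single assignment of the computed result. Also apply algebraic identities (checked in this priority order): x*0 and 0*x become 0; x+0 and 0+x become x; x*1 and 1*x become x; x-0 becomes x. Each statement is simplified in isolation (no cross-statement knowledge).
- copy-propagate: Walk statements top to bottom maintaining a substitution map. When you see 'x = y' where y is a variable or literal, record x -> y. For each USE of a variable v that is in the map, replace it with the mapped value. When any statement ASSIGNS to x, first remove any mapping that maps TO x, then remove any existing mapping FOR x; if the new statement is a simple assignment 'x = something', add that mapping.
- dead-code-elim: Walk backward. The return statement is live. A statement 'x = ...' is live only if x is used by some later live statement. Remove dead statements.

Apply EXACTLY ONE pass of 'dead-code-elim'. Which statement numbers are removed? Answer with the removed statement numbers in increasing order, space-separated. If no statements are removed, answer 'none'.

Answer: 2 4 5 6

Derivation:
Backward liveness scan:
Stmt 1 'd = 3': KEEP (d is live); live-in = []
Stmt 2 'z = d * 1': DEAD (z not in live set ['d'])
Stmt 3 'x = d - 1': KEEP (x is live); live-in = ['d']
Stmt 4 'a = z * 7': DEAD (a not in live set ['x'])
Stmt 5 'u = x': DEAD (u not in live set ['x'])
Stmt 6 'b = x': DEAD (b not in live set ['x'])
Stmt 7 'return x': KEEP (return); live-in = ['x']
Removed statement numbers: [2, 4, 5, 6]
Surviving IR:
  d = 3
  x = d - 1
  return x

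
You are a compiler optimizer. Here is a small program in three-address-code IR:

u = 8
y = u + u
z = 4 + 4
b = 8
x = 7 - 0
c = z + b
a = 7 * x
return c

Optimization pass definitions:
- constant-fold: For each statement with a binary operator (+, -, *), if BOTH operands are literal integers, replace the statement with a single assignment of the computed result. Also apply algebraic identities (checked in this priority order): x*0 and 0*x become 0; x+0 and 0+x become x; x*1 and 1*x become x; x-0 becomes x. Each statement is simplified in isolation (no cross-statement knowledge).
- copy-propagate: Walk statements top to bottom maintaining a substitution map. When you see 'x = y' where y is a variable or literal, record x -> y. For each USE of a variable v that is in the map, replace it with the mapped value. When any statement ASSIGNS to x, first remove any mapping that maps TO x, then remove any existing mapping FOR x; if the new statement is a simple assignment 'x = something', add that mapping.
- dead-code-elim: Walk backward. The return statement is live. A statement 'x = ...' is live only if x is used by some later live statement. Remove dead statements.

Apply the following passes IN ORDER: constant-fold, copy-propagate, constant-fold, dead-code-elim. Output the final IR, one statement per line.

Answer: c = 16
return c

Derivation:
Initial IR:
  u = 8
  y = u + u
  z = 4 + 4
  b = 8
  x = 7 - 0
  c = z + b
  a = 7 * x
  return c
After constant-fold (8 stmts):
  u = 8
  y = u + u
  z = 8
  b = 8
  x = 7
  c = z + b
  a = 7 * x
  return c
After copy-propagate (8 stmts):
  u = 8
  y = 8 + 8
  z = 8
  b = 8
  x = 7
  c = 8 + 8
  a = 7 * 7
  return c
After constant-fold (8 stmts):
  u = 8
  y = 16
  z = 8
  b = 8
  x = 7
  c = 16
  a = 49
  return c
After dead-code-elim (2 stmts):
  c = 16
  return c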